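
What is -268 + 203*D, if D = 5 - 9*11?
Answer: -19350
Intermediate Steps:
D = -94 (D = 5 - 99 = -94)
-268 + 203*D = -268 + 203*(-94) = -268 - 19082 = -19350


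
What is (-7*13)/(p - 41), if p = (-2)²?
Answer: 91/37 ≈ 2.4595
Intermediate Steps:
p = 4
(-7*13)/(p - 41) = (-7*13)/(4 - 41) = -91/(-37) = -91*(-1/37) = 91/37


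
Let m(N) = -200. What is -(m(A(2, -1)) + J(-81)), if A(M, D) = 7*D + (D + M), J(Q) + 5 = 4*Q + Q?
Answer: 610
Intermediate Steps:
J(Q) = -5 + 5*Q (J(Q) = -5 + (4*Q + Q) = -5 + 5*Q)
A(M, D) = M + 8*D
-(m(A(2, -1)) + J(-81)) = -(-200 + (-5 + 5*(-81))) = -(-200 + (-5 - 405)) = -(-200 - 410) = -1*(-610) = 610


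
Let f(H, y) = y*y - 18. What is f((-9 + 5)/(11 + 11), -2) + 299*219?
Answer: 65467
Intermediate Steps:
f(H, y) = -18 + y**2 (f(H, y) = y**2 - 18 = -18 + y**2)
f((-9 + 5)/(11 + 11), -2) + 299*219 = (-18 + (-2)**2) + 299*219 = (-18 + 4) + 65481 = -14 + 65481 = 65467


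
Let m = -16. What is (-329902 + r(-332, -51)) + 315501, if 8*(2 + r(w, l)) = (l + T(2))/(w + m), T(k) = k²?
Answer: -40097905/2784 ≈ -14403.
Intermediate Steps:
r(w, l) = -2 + (4 + l)/(8*(-16 + w)) (r(w, l) = -2 + ((l + 2²)/(w - 16))/8 = -2 + ((l + 4)/(-16 + w))/8 = -2 + ((4 + l)/(-16 + w))/8 = -2 + (4 + l)/(8*(-16 + w)))
(-329902 + r(-332, -51)) + 315501 = (-329902 + (260 - 51 - 16*(-332))/(8*(-16 - 332))) + 315501 = (-329902 + (⅛)*(260 - 51 + 5312)/(-348)) + 315501 = (-329902 + (⅛)*(-1/348)*5521) + 315501 = (-329902 - 5521/2784) + 315501 = -918452689/2784 + 315501 = -40097905/2784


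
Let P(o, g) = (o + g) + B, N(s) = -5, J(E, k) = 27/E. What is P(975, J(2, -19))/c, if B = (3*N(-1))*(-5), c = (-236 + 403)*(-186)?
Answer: -709/20708 ≈ -0.034238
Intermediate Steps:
c = -31062 (c = 167*(-186) = -31062)
B = 75 (B = (3*(-5))*(-5) = -15*(-5) = 75)
P(o, g) = 75 + g + o (P(o, g) = (o + g) + 75 = (g + o) + 75 = 75 + g + o)
P(975, J(2, -19))/c = (75 + 27/2 + 975)/(-31062) = (75 + 27*(½) + 975)*(-1/31062) = (75 + 27/2 + 975)*(-1/31062) = (2127/2)*(-1/31062) = -709/20708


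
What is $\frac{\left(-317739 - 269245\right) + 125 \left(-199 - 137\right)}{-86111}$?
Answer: $\frac{628984}{86111} \approx 7.3043$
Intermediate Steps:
$\frac{\left(-317739 - 269245\right) + 125 \left(-199 - 137\right)}{-86111} = \left(-586984 + 125 \left(-336\right)\right) \left(- \frac{1}{86111}\right) = \left(-586984 - 42000\right) \left(- \frac{1}{86111}\right) = \left(-628984\right) \left(- \frac{1}{86111}\right) = \frac{628984}{86111}$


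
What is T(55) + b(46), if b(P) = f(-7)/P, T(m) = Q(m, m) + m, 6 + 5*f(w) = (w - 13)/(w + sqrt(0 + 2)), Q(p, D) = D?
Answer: 594479/5405 + 2*sqrt(2)/1081 ≈ 109.99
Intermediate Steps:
f(w) = -6/5 + (-13 + w)/(5*(w + sqrt(2))) (f(w) = -6/5 + ((w - 13)/(w + sqrt(0 + 2)))/5 = -6/5 + ((-13 + w)/(w + sqrt(2)))/5 = -6/5 + (-13 + w)/(5*(w + sqrt(2))))
T(m) = 2*m (T(m) = m + m = 2*m)
b(P) = (22/5 - 6*sqrt(2)/5)/(P*(-7 + sqrt(2))) (b(P) = ((-13/5 - 1*(-7) - 6*sqrt(2)/5)/(-7 + sqrt(2)))/P = ((-13/5 + 7 - 6*sqrt(2)/5)/(-7 + sqrt(2)))/P = ((22/5 - 6*sqrt(2)/5)/(-7 + sqrt(2)))/P = (22/5 - 6*sqrt(2)/5)/(P*(-7 + sqrt(2))))
T(55) + b(46) = 2*55 + (2/5)*(-11 + 3*sqrt(2))/(46*(7 - sqrt(2))) = 110 + (2/5)*(1/46)*(-11 + 3*sqrt(2))/(7 - sqrt(2)) = 110 + (-11 + 3*sqrt(2))/(115*(7 - sqrt(2)))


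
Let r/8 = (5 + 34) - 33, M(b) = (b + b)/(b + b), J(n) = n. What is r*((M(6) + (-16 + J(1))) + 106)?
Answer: 4416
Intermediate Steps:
M(b) = 1 (M(b) = (2*b)/((2*b)) = (2*b)*(1/(2*b)) = 1)
r = 48 (r = 8*((5 + 34) - 33) = 8*(39 - 33) = 8*6 = 48)
r*((M(6) + (-16 + J(1))) + 106) = 48*((1 + (-16 + 1)) + 106) = 48*((1 - 15) + 106) = 48*(-14 + 106) = 48*92 = 4416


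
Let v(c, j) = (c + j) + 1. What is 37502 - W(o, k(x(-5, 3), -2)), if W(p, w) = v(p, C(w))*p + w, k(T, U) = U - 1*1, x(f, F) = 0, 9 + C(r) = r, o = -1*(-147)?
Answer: 17513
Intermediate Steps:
o = 147
C(r) = -9 + r
k(T, U) = -1 + U (k(T, U) = U - 1 = -1 + U)
v(c, j) = 1 + c + j
W(p, w) = w + p*(-8 + p + w) (W(p, w) = (1 + p + (-9 + w))*p + w = (-8 + p + w)*p + w = p*(-8 + p + w) + w = w + p*(-8 + p + w))
37502 - W(o, k(x(-5, 3), -2)) = 37502 - ((-1 - 2) + 147*(-8 + 147 + (-1 - 2))) = 37502 - (-3 + 147*(-8 + 147 - 3)) = 37502 - (-3 + 147*136) = 37502 - (-3 + 19992) = 37502 - 1*19989 = 37502 - 19989 = 17513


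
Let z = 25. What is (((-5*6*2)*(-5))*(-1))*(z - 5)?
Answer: -6000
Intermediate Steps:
(((-5*6*2)*(-5))*(-1))*(z - 5) = (((-5*6*2)*(-5))*(-1))*(25 - 5) = ((-30*2*(-5))*(-1))*20 = (-60*(-5)*(-1))*20 = (300*(-1))*20 = -300*20 = -6000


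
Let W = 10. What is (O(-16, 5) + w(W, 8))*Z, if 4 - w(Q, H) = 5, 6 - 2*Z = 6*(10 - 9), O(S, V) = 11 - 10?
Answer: 0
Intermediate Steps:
O(S, V) = 1
Z = 0 (Z = 3 - 3*(10 - 9) = 3 - 3 = 0)
w(Q, H) = -1 (w(Q, H) = 4 - 1*5 = 4 - 5 = -1)
(O(-16, 5) + w(W, 8))*Z = (1 - 1)*0 = 0*0 = 0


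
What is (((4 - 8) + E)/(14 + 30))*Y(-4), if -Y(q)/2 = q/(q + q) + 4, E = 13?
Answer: -81/44 ≈ -1.8409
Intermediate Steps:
Y(q) = -9 (Y(q) = -2*(q/(q + q) + 4) = -2*(q/((2*q)) + 4) = -2*((1/(2*q))*q + 4) = -2*(1/2 + 4) = -2*9/2 = -9)
(((4 - 8) + E)/(14 + 30))*Y(-4) = (((4 - 8) + 13)/(14 + 30))*(-9) = ((-4 + 13)/44)*(-9) = (9*(1/44))*(-9) = (9/44)*(-9) = -81/44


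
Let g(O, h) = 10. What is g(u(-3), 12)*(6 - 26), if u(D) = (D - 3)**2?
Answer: -200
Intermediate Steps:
u(D) = (-3 + D)**2
g(u(-3), 12)*(6 - 26) = 10*(6 - 26) = 10*(-20) = -200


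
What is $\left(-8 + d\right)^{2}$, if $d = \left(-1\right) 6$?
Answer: $196$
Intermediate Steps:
$d = -6$
$\left(-8 + d\right)^{2} = \left(-8 - 6\right)^{2} = \left(-14\right)^{2} = 196$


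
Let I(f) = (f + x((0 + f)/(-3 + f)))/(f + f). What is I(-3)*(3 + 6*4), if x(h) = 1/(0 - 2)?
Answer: 63/4 ≈ 15.750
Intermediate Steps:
x(h) = -½ (x(h) = 1/(-2) = -½)
I(f) = (-½ + f)/(2*f) (I(f) = (f - ½)/(f + f) = (-½ + f)/((2*f)) = (-½ + f)*(1/(2*f)) = (-½ + f)/(2*f))
I(-3)*(3 + 6*4) = ((¼)*(-1 + 2*(-3))/(-3))*(3 + 6*4) = ((¼)*(-⅓)*(-1 - 6))*(3 + 24) = ((¼)*(-⅓)*(-7))*27 = (7/12)*27 = 63/4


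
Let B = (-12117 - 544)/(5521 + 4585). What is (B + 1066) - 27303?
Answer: -265163783/10106 ≈ -26238.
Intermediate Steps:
B = -12661/10106 ≈ -1.2528
(B + 1066) - 27303 = (-12661/10106 + 1066) - 27303 = 10760335/10106 - 27303 = -265163783/10106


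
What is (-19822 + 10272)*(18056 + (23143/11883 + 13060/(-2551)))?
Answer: -5226189727662550/30313533 ≈ -1.7240e+8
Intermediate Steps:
(-19822 + 10272)*(18056 + (23143/11883 + 13060/(-2551))) = -9550*(18056 + (23143*(1/11883) + 13060*(-1/2551))) = -9550*(18056 + (23143/11883 - 13060/2551)) = -9550*(18056 - 96154187/30313533) = -9550*547244997661/30313533 = -5226189727662550/30313533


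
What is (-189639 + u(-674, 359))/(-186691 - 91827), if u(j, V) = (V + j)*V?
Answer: 151362/139259 ≈ 1.0869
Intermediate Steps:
u(j, V) = V*(V + j)
(-189639 + u(-674, 359))/(-186691 - 91827) = (-189639 + 359*(359 - 674))/(-186691 - 91827) = (-189639 + 359*(-315))/(-278518) = (-189639 - 113085)*(-1/278518) = -302724*(-1/278518) = 151362/139259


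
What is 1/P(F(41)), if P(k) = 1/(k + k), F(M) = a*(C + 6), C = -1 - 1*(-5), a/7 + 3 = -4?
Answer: -980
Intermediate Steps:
a = -49 (a = -21 + 7*(-4) = -21 - 28 = -49)
C = 4 (C = -1 + 5 = 4)
F(M) = -490 (F(M) = -49*(4 + 6) = -49*10 = -490)
P(k) = 1/(2*k)
1/P(F(41)) = 1/((1/2)/(-490)) = 1/((1/2)*(-1/490)) = 1/(-1/980) = -980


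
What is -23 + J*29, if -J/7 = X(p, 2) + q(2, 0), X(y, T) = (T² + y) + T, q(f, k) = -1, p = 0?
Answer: -1038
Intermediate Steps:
X(y, T) = T + y + T² (X(y, T) = (y + T²) + T = T + y + T²)
J = -35 (J = -7*((2 + 0 + 2²) - 1) = -7*((2 + 0 + 4) - 1) = -7*(6 - 1) = -7*5 = -35)
-23 + J*29 = -23 - 35*29 = -23 - 1015 = -1038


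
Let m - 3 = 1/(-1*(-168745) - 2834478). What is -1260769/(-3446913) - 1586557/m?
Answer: -14578147814896720291/27565645749774 ≈ -5.2885e+5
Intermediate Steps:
m = 7997198/2665733 (m = 3 + 1/(-1*(-168745) - 2834478) = 3 + 1/(168745 - 2834478) = 3 + 1/(-2665733) = 3 - 1/2665733 = 7997198/2665733 ≈ 3.0000)
-1260769/(-3446913) - 1586557/m = -1260769/(-3446913) - 1586557/7997198/2665733 = -1260769*(-1/3446913) - 1586557*2665733/7997198 = 1260769/3446913 - 4229337351281/7997198 = -14578147814896720291/27565645749774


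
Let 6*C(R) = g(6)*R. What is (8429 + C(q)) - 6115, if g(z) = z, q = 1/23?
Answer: 53223/23 ≈ 2314.0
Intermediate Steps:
q = 1/23 ≈ 0.043478
C(R) = R (C(R) = (6*R)/6 = R)
(8429 + C(q)) - 6115 = (8429 + 1/23) - 6115 = 193868/23 - 6115 = 53223/23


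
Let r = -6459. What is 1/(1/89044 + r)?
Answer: -89044/575135195 ≈ -0.00015482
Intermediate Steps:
1/(1/89044 + r) = 1/(1/89044 - 6459) = 1/(-575135195/89044) = -89044/575135195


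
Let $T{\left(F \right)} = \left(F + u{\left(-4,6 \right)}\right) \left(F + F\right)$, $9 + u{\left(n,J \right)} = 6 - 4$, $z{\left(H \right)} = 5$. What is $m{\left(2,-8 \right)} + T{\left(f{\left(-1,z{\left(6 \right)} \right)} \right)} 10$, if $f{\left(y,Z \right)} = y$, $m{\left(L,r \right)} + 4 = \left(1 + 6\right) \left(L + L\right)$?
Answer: $184$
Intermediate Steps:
$u{\left(n,J \right)} = -7$ ($u{\left(n,J \right)} = -9 + \left(6 - 4\right) = -9 + 2 = -7$)
$m{\left(L,r \right)} = -4 + 14 L$ ($m{\left(L,r \right)} = -4 + \left(1 + 6\right) \left(L + L\right) = -4 + 7 \cdot 2 L = -4 + 14 L$)
$T{\left(F \right)} = 2 F \left(-7 + F\right)$ ($T{\left(F \right)} = \left(F - 7\right) \left(F + F\right) = \left(-7 + F\right) 2 F = 2 F \left(-7 + F\right)$)
$m{\left(2,-8 \right)} + T{\left(f{\left(-1,z{\left(6 \right)} \right)} \right)} 10 = \left(-4 + 14 \cdot 2\right) + 2 \left(-1\right) \left(-7 - 1\right) 10 = \left(-4 + 28\right) + 2 \left(-1\right) \left(-8\right) 10 = 24 + 16 \cdot 10 = 24 + 160 = 184$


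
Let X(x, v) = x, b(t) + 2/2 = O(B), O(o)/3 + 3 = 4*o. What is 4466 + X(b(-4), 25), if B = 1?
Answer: 4468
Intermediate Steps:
O(o) = -9 + 12*o (O(o) = -9 + 3*(4*o) = -9 + 12*o)
b(t) = 2 (b(t) = -1 + (-9 + 12*1) = -1 + (-9 + 12) = -1 + 3 = 2)
4466 + X(b(-4), 25) = 4466 + 2 = 4468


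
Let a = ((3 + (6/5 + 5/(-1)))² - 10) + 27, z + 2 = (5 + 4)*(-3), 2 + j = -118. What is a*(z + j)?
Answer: -65709/25 ≈ -2628.4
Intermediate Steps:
j = -120 (j = -2 - 118 = -120)
z = -29 (z = -2 + (5 + 4)*(-3) = -2 + 9*(-3) = -2 - 27 = -29)
a = 441/25 (a = ((3 + (6*(⅕) + 5*(-1)))² - 10) + 27 = ((3 + (6/5 - 5))² - 10) + 27 = ((3 - 19/5)² - 10) + 27 = ((-⅘)² - 10) + 27 = (16/25 - 10) + 27 = -234/25 + 27 = 441/25 ≈ 17.640)
a*(z + j) = 441*(-29 - 120)/25 = (441/25)*(-149) = -65709/25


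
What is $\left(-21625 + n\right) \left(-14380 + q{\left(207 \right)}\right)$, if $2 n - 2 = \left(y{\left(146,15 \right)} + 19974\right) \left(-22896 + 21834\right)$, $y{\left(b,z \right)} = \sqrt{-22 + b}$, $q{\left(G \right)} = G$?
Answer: $150628064514 + 15051726 \sqrt{31} \approx 1.5071 \cdot 10^{11}$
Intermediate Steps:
$n = -10606193 - 1062 \sqrt{31}$ ($n = 1 + \frac{\left(\sqrt{-22 + 146} + 19974\right) \left(-22896 + 21834\right)}{2} = 1 + \frac{\left(\sqrt{124} + 19974\right) \left(-1062\right)}{2} = 1 + \frac{\left(2 \sqrt{31} + 19974\right) \left(-1062\right)}{2} = 1 + \frac{\left(19974 + 2 \sqrt{31}\right) \left(-1062\right)}{2} = 1 + \frac{-21212388 - 2124 \sqrt{31}}{2} = 1 - \left(10606194 + 1062 \sqrt{31}\right) = -10606193 - 1062 \sqrt{31} \approx -1.0612 \cdot 10^{7}$)
$\left(-21625 + n\right) \left(-14380 + q{\left(207 \right)}\right) = \left(-21625 - \left(10606193 + 1062 \sqrt{31}\right)\right) \left(-14380 + 207\right) = \left(-10627818 - 1062 \sqrt{31}\right) \left(-14173\right) = 150628064514 + 15051726 \sqrt{31}$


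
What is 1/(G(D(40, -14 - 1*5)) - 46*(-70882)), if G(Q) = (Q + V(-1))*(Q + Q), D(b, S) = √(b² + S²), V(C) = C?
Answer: 1632247/5328460534096 + √1961/5328460534096 ≈ 3.0633e-7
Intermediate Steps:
D(b, S) = √(S² + b²)
G(Q) = 2*Q*(-1 + Q) (G(Q) = (Q - 1)*(Q + Q) = (-1 + Q)*(2*Q) = 2*Q*(-1 + Q))
1/(G(D(40, -14 - 1*5)) - 46*(-70882)) = 1/(2*√((-14 - 1*5)² + 40²)*(-1 + √((-14 - 1*5)² + 40²)) - 46*(-70882)) = 1/(2*√((-14 - 5)² + 1600)*(-1 + √((-14 - 5)² + 1600)) + 3260572) = 1/(2*√((-19)² + 1600)*(-1 + √((-19)² + 1600)) + 3260572) = 1/(2*√(361 + 1600)*(-1 + √(361 + 1600)) + 3260572) = 1/(2*√1961*(-1 + √1961) + 3260572) = 1/(3260572 + 2*√1961*(-1 + √1961))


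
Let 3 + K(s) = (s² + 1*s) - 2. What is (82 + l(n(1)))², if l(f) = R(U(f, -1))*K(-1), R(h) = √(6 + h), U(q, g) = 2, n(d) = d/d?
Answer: 6924 - 1640*√2 ≈ 4604.7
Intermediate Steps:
n(d) = 1
K(s) = -5 + s + s² (K(s) = -3 + ((s² + 1*s) - 2) = -3 + ((s² + s) - 2) = -3 + ((s + s²) - 2) = -3 + (-2 + s + s²) = -5 + s + s²)
l(f) = -10*√2 (l(f) = √(6 + 2)*(-5 - 1 + (-1)²) = √8*(-5 - 1 + 1) = (2*√2)*(-5) = -10*√2)
(82 + l(n(1)))² = (82 - 10*√2)²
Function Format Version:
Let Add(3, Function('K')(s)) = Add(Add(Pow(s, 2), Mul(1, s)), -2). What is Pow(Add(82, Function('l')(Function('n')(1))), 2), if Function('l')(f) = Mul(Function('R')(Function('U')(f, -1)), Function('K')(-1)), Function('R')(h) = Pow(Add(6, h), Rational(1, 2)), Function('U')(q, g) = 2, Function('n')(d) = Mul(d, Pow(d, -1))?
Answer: Add(6924, Mul(-1640, Pow(2, Rational(1, 2)))) ≈ 4604.7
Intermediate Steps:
Function('n')(d) = 1
Function('K')(s) = Add(-5, s, Pow(s, 2)) (Function('K')(s) = Add(-3, Add(Add(Pow(s, 2), Mul(1, s)), -2)) = Add(-3, Add(Add(Pow(s, 2), s), -2)) = Add(-3, Add(Add(s, Pow(s, 2)), -2)) = Add(-3, Add(-2, s, Pow(s, 2))) = Add(-5, s, Pow(s, 2)))
Function('l')(f) = Mul(-10, Pow(2, Rational(1, 2))) (Function('l')(f) = Mul(Pow(Add(6, 2), Rational(1, 2)), Add(-5, -1, Pow(-1, 2))) = Mul(Pow(8, Rational(1, 2)), Add(-5, -1, 1)) = Mul(Mul(2, Pow(2, Rational(1, 2))), -5) = Mul(-10, Pow(2, Rational(1, 2))))
Pow(Add(82, Function('l')(Function('n')(1))), 2) = Pow(Add(82, Mul(-10, Pow(2, Rational(1, 2)))), 2)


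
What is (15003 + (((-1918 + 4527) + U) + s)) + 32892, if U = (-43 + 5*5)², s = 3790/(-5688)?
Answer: 144552937/2844 ≈ 50827.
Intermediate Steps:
s = -1895/2844 (s = 3790*(-1/5688) = -1895/2844 ≈ -0.66632)
U = 324 (U = (-43 + 25)² = (-18)² = 324)
(15003 + (((-1918 + 4527) + U) + s)) + 32892 = (15003 + (((-1918 + 4527) + 324) - 1895/2844)) + 32892 = (15003 + ((2609 + 324) - 1895/2844)) + 32892 = (15003 + (2933 - 1895/2844)) + 32892 = (15003 + 8339557/2844) + 32892 = 51008089/2844 + 32892 = 144552937/2844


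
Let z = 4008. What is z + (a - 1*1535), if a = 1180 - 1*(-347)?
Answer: 4000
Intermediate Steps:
a = 1527 (a = 1180 + 347 = 1527)
z + (a - 1*1535) = 4008 + (1527 - 1*1535) = 4008 + (1527 - 1535) = 4008 - 8 = 4000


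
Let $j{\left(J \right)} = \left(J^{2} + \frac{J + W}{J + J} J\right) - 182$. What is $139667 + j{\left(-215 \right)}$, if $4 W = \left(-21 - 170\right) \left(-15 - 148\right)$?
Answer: $\frac{1515953}{8} \approx 1.8949 \cdot 10^{5}$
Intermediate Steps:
$W = \frac{31133}{4}$ ($W = \frac{\left(-21 - 170\right) \left(-15 - 148\right)}{4} = \frac{\left(-191\right) \left(-163\right)}{4} = \frac{1}{4} \cdot 31133 = \frac{31133}{4} \approx 7783.3$)
$j{\left(J \right)} = \frac{29677}{8} + J^{2} + \frac{J}{2}$ ($j{\left(J \right)} = \left(J^{2} + \frac{J + \frac{31133}{4}}{J + J} J\right) - 182 = \left(J^{2} + \frac{\frac{31133}{4} + J}{2 J} J\right) - 182 = \left(J^{2} + \left(\frac{31133}{8} + \frac{J}{2}\right)\right) - 182 = \left(\frac{31133}{8} + J^{2} + \frac{J}{2}\right) - 182 = \frac{29677}{8} + J^{2} + \frac{J}{2}$)
$139667 + j{\left(-215 \right)} = 139667 + \left(\frac{29677}{8} + \left(-215\right)^{2} + \frac{1}{2} \left(-215\right)\right) = 139667 + \left(\frac{29677}{8} + 46225 - \frac{215}{2}\right) = 139667 + \frac{398617}{8} = \frac{1515953}{8}$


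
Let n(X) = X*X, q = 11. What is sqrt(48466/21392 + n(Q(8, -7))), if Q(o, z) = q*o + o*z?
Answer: sqrt(29352329538)/5348 ≈ 32.035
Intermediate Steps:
Q(o, z) = 11*o + o*z
n(X) = X**2
sqrt(48466/21392 + n(Q(8, -7))) = sqrt(48466/21392 + (8*(11 - 7))**2) = sqrt(48466*(1/21392) + (8*4)**2) = sqrt(24233/10696 + 32**2) = sqrt(24233/10696 + 1024) = sqrt(10976937/10696) = sqrt(29352329538)/5348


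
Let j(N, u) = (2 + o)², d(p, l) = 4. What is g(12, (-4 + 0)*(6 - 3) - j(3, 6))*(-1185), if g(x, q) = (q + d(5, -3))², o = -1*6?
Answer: -682560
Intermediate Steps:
o = -6
j(N, u) = 16 (j(N, u) = (2 - 6)² = (-4)² = 16)
g(x, q) = (4 + q)² (g(x, q) = (q + 4)² = (4 + q)²)
g(12, (-4 + 0)*(6 - 3) - j(3, 6))*(-1185) = (4 + ((-4 + 0)*(6 - 3) - 1*16))²*(-1185) = (4 + (-4*3 - 16))²*(-1185) = (4 + (-12 - 16))²*(-1185) = (4 - 28)²*(-1185) = (-24)²*(-1185) = 576*(-1185) = -682560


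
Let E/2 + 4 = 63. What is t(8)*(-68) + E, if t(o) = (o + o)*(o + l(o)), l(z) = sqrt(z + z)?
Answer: -12938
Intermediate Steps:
E = 118 (E = -8 + 2*63 = -8 + 126 = 118)
l(z) = sqrt(2)*sqrt(z) (l(z) = sqrt(2*z) = sqrt(2)*sqrt(z))
t(o) = 2*o*(o + sqrt(2)*sqrt(o)) (t(o) = (o + o)*(o + sqrt(2)*sqrt(o)) = (2*o)*(o + sqrt(2)*sqrt(o)) = 2*o*(o + sqrt(2)*sqrt(o)))
t(8)*(-68) + E = (2*8*(8 + sqrt(2)*sqrt(8)))*(-68) + 118 = (2*8*(8 + sqrt(2)*(2*sqrt(2))))*(-68) + 118 = (2*8*(8 + 4))*(-68) + 118 = (2*8*12)*(-68) + 118 = 192*(-68) + 118 = -13056 + 118 = -12938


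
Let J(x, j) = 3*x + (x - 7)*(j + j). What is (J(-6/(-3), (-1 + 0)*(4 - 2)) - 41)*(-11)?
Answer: 165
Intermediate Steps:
J(x, j) = 3*x + 2*j*(-7 + x) (J(x, j) = 3*x + (-7 + x)*(2*j) = 3*x + 2*j*(-7 + x))
(J(-6/(-3), (-1 + 0)*(4 - 2)) - 41)*(-11) = ((-14*(-1 + 0)*(4 - 2) + 3*(-6/(-3)) + 2*((-1 + 0)*(4 - 2))*(-6/(-3))) - 41)*(-11) = ((-(-14)*2 + 3*(-6*(-1/3)) + 2*(-1*2)*(-6*(-1/3))) - 41)*(-11) = ((-14*(-2) + 3*2 + 2*(-2)*2) - 41)*(-11) = ((28 + 6 - 8) - 41)*(-11) = (26 - 41)*(-11) = -15*(-11) = 165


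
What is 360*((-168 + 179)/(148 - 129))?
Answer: 3960/19 ≈ 208.42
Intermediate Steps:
360*((-168 + 179)/(148 - 129)) = 360*(11/19) = 3960/19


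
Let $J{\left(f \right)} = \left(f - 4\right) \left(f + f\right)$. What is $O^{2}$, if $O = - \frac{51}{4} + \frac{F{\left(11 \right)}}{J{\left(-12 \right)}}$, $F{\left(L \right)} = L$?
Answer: $\frac{23863225}{147456} \approx 161.83$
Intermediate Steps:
$J{\left(f \right)} = 2 f \left(-4 + f\right)$ ($J{\left(f \right)} = \left(-4 + f\right) 2 f = 2 f \left(-4 + f\right)$)
$O = - \frac{4885}{384}$ ($O = - \frac{51}{4} + \frac{11}{2 \left(-12\right) \left(-4 - 12\right)} = \left(-51\right) \frac{1}{4} + \frac{11}{2 \left(-12\right) \left(-16\right)} = - \frac{51}{4} + \frac{11}{384} = - \frac{4885}{384} \approx -12.721$)
$O^{2} = \left(- \frac{4885}{384}\right)^{2} = \frac{23863225}{147456}$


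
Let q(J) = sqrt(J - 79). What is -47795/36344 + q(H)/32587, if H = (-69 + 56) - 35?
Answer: -4345/3304 + I*sqrt(127)/32587 ≈ -1.3151 + 0.00034583*I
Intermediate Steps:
H = -48 (H = -13 - 35 = -48)
q(J) = sqrt(-79 + J)
-47795/36344 + q(H)/32587 = -47795/36344 + sqrt(-79 - 48)/32587 = -47795*1/36344 + sqrt(-127)*(1/32587) = -4345/3304 + (I*sqrt(127))*(1/32587) = -4345/3304 + I*sqrt(127)/32587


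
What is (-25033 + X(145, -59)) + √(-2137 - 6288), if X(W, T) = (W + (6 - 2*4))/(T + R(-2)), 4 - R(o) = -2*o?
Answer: -1477090/59 + 5*I*√337 ≈ -25035.0 + 91.788*I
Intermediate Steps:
R(o) = 4 + 2*o (R(o) = 4 - (-2)*o = 4 + 2*o)
X(W, T) = (-2 + W)/T (X(W, T) = (W + (6 - 2*4))/(T + (4 + 2*(-2))) = (W + (6 - 8))/(T + (4 - 4)) = (W - 2)/(T + 0) = (-2 + W)/T)
(-25033 + X(145, -59)) + √(-2137 - 6288) = (-25033 + (-2 + 145)/(-59)) + √(-2137 - 6288) = (-25033 - 1/59*143) + √(-8425) = (-25033 - 143/59) + 5*I*√337 = -1477090/59 + 5*I*√337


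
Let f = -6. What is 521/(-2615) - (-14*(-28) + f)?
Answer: -1009911/2615 ≈ -386.20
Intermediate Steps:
521/(-2615) - (-14*(-28) + f) = 521/(-2615) - (-14*(-28) - 6) = 521*(-1/2615) - (392 - 6) = -521/2615 - 1*386 = -521/2615 - 386 = -1009911/2615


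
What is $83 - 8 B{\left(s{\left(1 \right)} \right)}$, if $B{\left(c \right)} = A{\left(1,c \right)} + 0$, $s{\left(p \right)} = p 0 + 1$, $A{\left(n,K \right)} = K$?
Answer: $75$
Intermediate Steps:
$s{\left(p \right)} = 1$ ($s{\left(p \right)} = 0 + 1 = 1$)
$B{\left(c \right)} = c$ ($B{\left(c \right)} = c + 0 = c$)
$83 - 8 B{\left(s{\left(1 \right)} \right)} = 83 - 8 = 75$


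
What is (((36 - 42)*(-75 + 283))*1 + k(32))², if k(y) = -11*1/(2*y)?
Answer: 6381293689/4096 ≈ 1.5579e+6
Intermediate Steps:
k(y) = -11/(2*y)
(((36 - 42)*(-75 + 283))*1 + k(32))² = (((36 - 42)*(-75 + 283))*1 - 11/2/32)² = (-6*208*1 - 11/2*1/32)² = (-1248*1 - 11/64)² = (-1248 - 11/64)² = (-79883/64)² = 6381293689/4096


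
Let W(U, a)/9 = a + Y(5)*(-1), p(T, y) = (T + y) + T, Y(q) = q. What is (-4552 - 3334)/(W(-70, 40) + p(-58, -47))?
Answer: -3943/76 ≈ -51.882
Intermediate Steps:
p(T, y) = y + 2*T
W(U, a) = -45 + 9*a (W(U, a) = 9*(a + 5*(-1)) = 9*(a - 5) = 9*(-5 + a) = -45 + 9*a)
(-4552 - 3334)/(W(-70, 40) + p(-58, -47)) = (-4552 - 3334)/((-45 + 9*40) + (-47 + 2*(-58))) = -7886/((-45 + 360) + (-47 - 116)) = -7886/(315 - 163) = -7886/152 = -7886*1/152 = -3943/76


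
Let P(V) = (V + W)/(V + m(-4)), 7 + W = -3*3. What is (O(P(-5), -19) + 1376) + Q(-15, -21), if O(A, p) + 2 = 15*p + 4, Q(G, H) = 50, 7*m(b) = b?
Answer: 1143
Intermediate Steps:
m(b) = b/7
W = -16 (W = -7 - 3*3 = -7 - 9 = -16)
P(V) = (-16 + V)/(-4/7 + V) (P(V) = (V - 16)/(V + (⅐)*(-4)) = (-16 + V)/(V - 4/7) = (-16 + V)/(-4/7 + V))
O(A, p) = 2 + 15*p (O(A, p) = -2 + (15*p + 4) = -2 + (4 + 15*p) = 2 + 15*p)
(O(P(-5), -19) + 1376) + Q(-15, -21) = ((2 + 15*(-19)) + 1376) + 50 = ((2 - 285) + 1376) + 50 = (-283 + 1376) + 50 = 1093 + 50 = 1143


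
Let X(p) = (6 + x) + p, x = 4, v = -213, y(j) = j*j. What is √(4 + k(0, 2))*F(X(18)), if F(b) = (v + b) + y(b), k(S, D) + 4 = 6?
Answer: 599*√6 ≈ 1467.2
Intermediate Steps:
y(j) = j²
k(S, D) = 2 (k(S, D) = -4 + 6 = 2)
X(p) = 10 + p (X(p) = (6 + 4) + p = 10 + p)
F(b) = -213 + b + b² (F(b) = (-213 + b) + b² = -213 + b + b²)
√(4 + k(0, 2))*F(X(18)) = √(4 + 2)*(-213 + (10 + 18) + (10 + 18)²) = √6*(-213 + 28 + 28²) = √6*(-213 + 28 + 784) = √6*599 = 599*√6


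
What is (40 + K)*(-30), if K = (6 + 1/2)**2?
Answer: -4935/2 ≈ -2467.5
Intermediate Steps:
K = 169/4 (K = (6 + 1/2)**2 = (13/2)**2 = 169/4 ≈ 42.250)
(40 + K)*(-30) = (40 + 169/4)*(-30) = (329/4)*(-30) = -4935/2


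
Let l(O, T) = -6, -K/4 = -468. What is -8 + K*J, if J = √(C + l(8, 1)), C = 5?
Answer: -8 + 1872*I ≈ -8.0 + 1872.0*I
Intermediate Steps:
K = 1872 (K = -4*(-468) = 1872)
J = I (J = √(5 - 6) = √(-1) = I ≈ 1.0*I)
-8 + K*J = -8 + 1872*I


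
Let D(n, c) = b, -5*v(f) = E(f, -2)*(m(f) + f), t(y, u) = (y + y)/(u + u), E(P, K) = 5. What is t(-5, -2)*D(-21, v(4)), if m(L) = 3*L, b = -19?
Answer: -95/2 ≈ -47.500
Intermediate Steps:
t(y, u) = y/u (t(y, u) = (2*y)/((2*u)) = (2*y)*(1/(2*u)) = y/u)
v(f) = -4*f (v(f) = -(3*f + f) = -4*f)
D(n, c) = -19
t(-5, -2)*D(-21, v(4)) = -5/(-2)*(-19) = -5*(-1/2)*(-19) = (5/2)*(-19) = -95/2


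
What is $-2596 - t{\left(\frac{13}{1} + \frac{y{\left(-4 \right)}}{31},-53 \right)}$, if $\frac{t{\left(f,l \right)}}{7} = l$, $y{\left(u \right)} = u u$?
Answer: $-2225$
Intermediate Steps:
$y{\left(u \right)} = u^{2}$
$t{\left(f,l \right)} = 7 l$
$-2596 - t{\left(\frac{13}{1} + \frac{y{\left(-4 \right)}}{31},-53 \right)} = -2596 - 7 \left(-53\right) = -2596 - -371 = -2596 + 371 = -2225$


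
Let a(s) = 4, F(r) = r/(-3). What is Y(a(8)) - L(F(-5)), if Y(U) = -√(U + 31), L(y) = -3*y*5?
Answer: 25 - √35 ≈ 19.084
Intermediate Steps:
F(r) = -r/3 (F(r) = r*(-⅓) = -r/3)
L(y) = -15*y
Y(U) = -√(31 + U)
Y(a(8)) - L(F(-5)) = -√(31 + 4) - (-15)*(-⅓*(-5)) = -√35 - (-15)*5/3 = -√35 - 1*(-25) = -√35 + 25 = 25 - √35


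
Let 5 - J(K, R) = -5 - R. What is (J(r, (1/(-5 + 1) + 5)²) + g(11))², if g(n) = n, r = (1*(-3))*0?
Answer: 485809/256 ≈ 1897.7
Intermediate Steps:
r = 0 (r = -3*0 = 0)
J(K, R) = 10 + R (J(K, R) = 5 - (-5 - R) = 5 + (5 + R) = 10 + R)
(J(r, (1/(-5 + 1) + 5)²) + g(11))² = ((10 + (1/(-5 + 1) + 5)²) + 11)² = ((10 + (1/(-4) + 5)²) + 11)² = ((10 + (-¼ + 5)²) + 11)² = ((10 + (19/4)²) + 11)² = ((10 + 361/16) + 11)² = (521/16 + 11)² = (697/16)² = 485809/256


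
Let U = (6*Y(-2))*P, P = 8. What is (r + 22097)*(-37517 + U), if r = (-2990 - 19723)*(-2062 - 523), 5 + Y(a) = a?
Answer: -2223303601306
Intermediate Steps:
Y(a) = -5 + a
r = 58713105 (r = -22713*(-2585) = 58713105)
U = -336 (U = (6*(-5 - 2))*8 = (6*(-7))*8 = -42*8 = -336)
(r + 22097)*(-37517 + U) = (58713105 + 22097)*(-37517 - 336) = 58735202*(-37853) = -2223303601306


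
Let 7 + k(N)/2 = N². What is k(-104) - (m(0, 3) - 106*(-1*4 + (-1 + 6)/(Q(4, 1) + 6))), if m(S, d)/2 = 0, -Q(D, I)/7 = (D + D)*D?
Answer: 2309881/109 ≈ 21192.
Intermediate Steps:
Q(D, I) = -14*D² (Q(D, I) = -7*(D + D)*D = -7*2*D*D = -14*D²)
m(S, d) = 0 (m(S, d) = 2*0 = 0)
k(N) = -14 + 2*N²
k(-104) - (m(0, 3) - 106*(-1*4 + (-1 + 6)/(Q(4, 1) + 6))) = (-14 + 2*(-104)²) - (0 - 106*(-1*4 + (-1 + 6)/(-14*4² + 6))) = (-14 + 2*10816) - (0 - 106*(-4 + 5/(-14*16 + 6))) = (-14 + 21632) - (0 - 106*(-4 + 5/(-224 + 6))) = 21618 - (0 - 106*(-4 + 5/(-218))) = 21618 - (0 - 106*(-4 + 5*(-1/218))) = 21618 - (0 - 106*(-4 - 5/218)) = 21618 - (0 - 106*(-877/218)) = 21618 - (0 + 46481/109) = 21618 - 1*46481/109 = 21618 - 46481/109 = 2309881/109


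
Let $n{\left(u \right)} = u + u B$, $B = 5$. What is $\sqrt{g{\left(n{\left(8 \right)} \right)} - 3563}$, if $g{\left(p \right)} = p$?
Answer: $i \sqrt{3515} \approx 59.287 i$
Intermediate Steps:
$n{\left(u \right)} = 6 u$ ($n{\left(u \right)} = u + u 5 = u + 5 u = 6 u$)
$\sqrt{g{\left(n{\left(8 \right)} \right)} - 3563} = \sqrt{6 \cdot 8 - 3563} = \sqrt{48 - 3563} = \sqrt{-3515} = i \sqrt{3515}$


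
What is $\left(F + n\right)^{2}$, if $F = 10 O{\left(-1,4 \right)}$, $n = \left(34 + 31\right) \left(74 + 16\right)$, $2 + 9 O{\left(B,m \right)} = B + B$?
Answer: $\frac{2767812100}{81} \approx 3.417 \cdot 10^{7}$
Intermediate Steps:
$O{\left(B,m \right)} = - \frac{2}{9} + \frac{2 B}{9}$ ($O{\left(B,m \right)} = - \frac{2}{9} + \frac{B + B}{9} = - \frac{2}{9} + \frac{2 B}{9}$)
$n = 5850$ ($n = 65 \cdot 90 = 5850$)
$F = - \frac{40}{9}$ ($F = 10 \left(- \frac{2}{9} + \frac{2}{9} \left(-1\right)\right) = 10 \left(- \frac{2}{9} - \frac{2}{9}\right) = 10 \left(- \frac{4}{9}\right) = - \frac{40}{9} \approx -4.4444$)
$\left(F + n\right)^{2} = \left(- \frac{40}{9} + 5850\right)^{2} = \left(\frac{52610}{9}\right)^{2} = \frac{2767812100}{81}$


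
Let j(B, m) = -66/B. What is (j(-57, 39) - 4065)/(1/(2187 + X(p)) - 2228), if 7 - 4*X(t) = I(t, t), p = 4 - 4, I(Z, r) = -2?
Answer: 676154241/370701248 ≈ 1.8240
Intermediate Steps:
p = 0 (p = 4 - 1*4 = 4 - 4 = 0)
X(t) = 9/4 (X(t) = 7/4 - ¼*(-2) = 7/4 + ½ = 9/4)
(j(-57, 39) - 4065)/(1/(2187 + X(p)) - 2228) = (-66/(-57) - 4065)/(1/(2187 + 9/4) - 2228) = (-66*(-1/57) - 4065)/(1/(8757/4) - 2228) = (22/19 - 4065)/(4/8757 - 2228) = -77213/(19*(-19510592/8757)) = -77213/19*(-8757/19510592) = 676154241/370701248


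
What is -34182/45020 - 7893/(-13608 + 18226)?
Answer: -64149417/25987795 ≈ -2.4684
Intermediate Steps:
-34182/45020 - 7893/(-13608 + 18226) = -34182*1/45020 - 7893/4618 = -17091/22510 - 7893*1/4618 = -17091/22510 - 7893/4618 = -64149417/25987795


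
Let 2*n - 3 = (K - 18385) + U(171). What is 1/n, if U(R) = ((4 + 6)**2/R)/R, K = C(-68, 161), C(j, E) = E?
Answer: -58482/532800161 ≈ -0.00010976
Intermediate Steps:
K = 161
U(R) = 100/R**2 (U(R) = (10**2/R)/R = (100/R)/R = 100/R**2)
n = -532800161/58482 (n = 3/2 + ((161 - 18385) + 100/171**2)/2 = 3/2 + (-18224 + 100*(1/29241))/2 = 3/2 + (-18224 + 100/29241)/2 = 3/2 + (1/2)*(-532887884/29241) = 3/2 - 266443942/29241 = -532800161/58482 ≈ -9110.5)
1/n = 1/(-532800161/58482) = -58482/532800161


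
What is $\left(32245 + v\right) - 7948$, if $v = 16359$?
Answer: $40656$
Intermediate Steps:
$\left(32245 + v\right) - 7948 = \left(32245 + 16359\right) - 7948 = 48604 + \left(-16938 + 8990\right) = 48604 - 7948 = 40656$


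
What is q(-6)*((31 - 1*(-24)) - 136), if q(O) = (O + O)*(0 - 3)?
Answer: -2916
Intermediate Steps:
q(O) = -6*O (q(O) = (2*O)*(-3) = -6*O)
q(-6)*((31 - 1*(-24)) - 136) = (-6*(-6))*((31 - 1*(-24)) - 136) = 36*((31 + 24) - 136) = 36*(55 - 136) = 36*(-81) = -2916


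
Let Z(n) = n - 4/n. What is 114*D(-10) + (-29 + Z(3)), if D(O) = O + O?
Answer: -6922/3 ≈ -2307.3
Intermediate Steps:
D(O) = 2*O
114*D(-10) + (-29 + Z(3)) = 114*(2*(-10)) + (-29 + (3 - 4/3)) = 114*(-20) + (-29 + (3 - 4*1/3)) = -2280 + (-29 + (3 - 4/3)) = -2280 + (-29 + 5/3) = -2280 - 82/3 = -6922/3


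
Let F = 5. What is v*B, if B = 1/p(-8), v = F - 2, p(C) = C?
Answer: -3/8 ≈ -0.37500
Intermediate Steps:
v = 3 (v = 5 - 2 = 3)
B = -⅛ (B = 1/(-8) = -⅛ ≈ -0.12500)
v*B = 3*(-⅛) = -3/8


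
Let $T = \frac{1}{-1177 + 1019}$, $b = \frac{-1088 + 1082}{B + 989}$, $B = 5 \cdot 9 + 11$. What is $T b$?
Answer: $\frac{3}{82555} \approx 3.6339 \cdot 10^{-5}$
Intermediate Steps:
$B = 56$ ($B = 45 + 11 = 56$)
$b = - \frac{6}{1045}$ ($b = \frac{-1088 + 1082}{56 + 989} = - \frac{6}{1045} \approx -0.0057416$)
$T = - \frac{1}{158}$ ($T = \frac{1}{-158} = - \frac{1}{158} \approx -0.0063291$)
$T b = \left(- \frac{1}{158}\right) \left(- \frac{6}{1045}\right) = \frac{3}{82555}$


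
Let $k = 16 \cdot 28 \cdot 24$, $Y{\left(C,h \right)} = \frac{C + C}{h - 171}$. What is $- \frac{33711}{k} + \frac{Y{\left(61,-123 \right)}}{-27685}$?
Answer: $- \frac{6532992013}{2083683840} \approx -3.1353$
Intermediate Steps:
$Y{\left(C,h \right)} = \frac{2 C}{-171 + h}$
$k = 10752$ ($k = 448 \cdot 24 = 10752$)
$- \frac{33711}{k} + \frac{Y{\left(61,-123 \right)}}{-27685} = - \frac{33711}{10752} + \frac{2 \cdot 61 \frac{1}{-171 - 123}}{-27685} = \left(-33711\right) \frac{1}{10752} + 2 \cdot 61 \frac{1}{-294} \left(- \frac{1}{27685}\right) = - \frac{11237}{3584} + 2 \cdot 61 \left(- \frac{1}{294}\right) \left(- \frac{1}{27685}\right) = - \frac{11237}{3584} - - \frac{61}{4069695} = - \frac{11237}{3584} + \frac{61}{4069695} = - \frac{6532992013}{2083683840}$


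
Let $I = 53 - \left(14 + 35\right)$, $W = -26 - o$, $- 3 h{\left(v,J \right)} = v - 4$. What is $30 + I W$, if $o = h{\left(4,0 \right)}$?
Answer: $-74$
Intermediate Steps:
$h{\left(v,J \right)} = \frac{4}{3} - \frac{v}{3}$ ($h{\left(v,J \right)} = - \frac{v - 4}{3} = - \frac{-4 + v}{3} = \frac{4}{3} - \frac{v}{3}$)
$o = 0$ ($o = \frac{4}{3} - \frac{4}{3} = 0$)
$W = -26$ ($W = -26 - 0 = -26 + 0 = -26$)
$I = 4$ ($I = 53 - 49 = 4$)
$30 + I W = 30 + 4 \left(-26\right) = 30 - 104 = -74$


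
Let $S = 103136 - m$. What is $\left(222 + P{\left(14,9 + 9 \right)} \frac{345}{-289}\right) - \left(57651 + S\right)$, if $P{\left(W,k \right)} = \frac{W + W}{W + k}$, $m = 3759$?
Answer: $- \frac{362537887}{2312} \approx -1.5681 \cdot 10^{5}$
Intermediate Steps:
$P{\left(W,k \right)} = \frac{2 W}{W + k}$
$S = 99377$ ($S = 103136 - 3759 = 99377$)
$\left(222 + P{\left(14,9 + 9 \right)} \frac{345}{-289}\right) - \left(57651 + S\right) = \left(222 + 2 \cdot 14 \frac{1}{14 + \left(9 + 9\right)} \frac{345}{-289}\right) - \left(57651 + 99377\right) = \left(222 + 2 \cdot 14 \frac{1}{14 + 18} \cdot 345 \left(- \frac{1}{289}\right)\right) - 157028 = \left(222 + 2 \cdot 14 \cdot \frac{1}{32} \left(- \frac{345}{289}\right)\right) - 157028 = \left(222 + \frac{7}{8} \left(- \frac{345}{289}\right)\right) - 157028 = \left(222 - \frac{2415}{2312}\right) - 157028 = \frac{510849}{2312} - 157028 = - \frac{362537887}{2312}$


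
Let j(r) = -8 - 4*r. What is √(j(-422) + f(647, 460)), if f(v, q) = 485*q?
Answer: 2*√56195 ≈ 474.11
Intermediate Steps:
√(j(-422) + f(647, 460)) = √((-8 - 4*(-422)) + 485*460) = √((-8 + 1688) + 223100) = √(1680 + 223100) = √224780 = 2*√56195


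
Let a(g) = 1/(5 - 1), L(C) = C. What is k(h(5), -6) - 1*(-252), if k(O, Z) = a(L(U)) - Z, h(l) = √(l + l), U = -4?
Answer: 1033/4 ≈ 258.25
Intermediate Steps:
h(l) = √2*√l (h(l) = √(2*l) = √2*√l)
a(g) = ¼ (a(g) = 1/4 = ¼)
k(O, Z) = ¼ - Z
k(h(5), -6) - 1*(-252) = (¼ - 1*(-6)) - 1*(-252) = (¼ + 6) + 252 = 25/4 + 252 = 1033/4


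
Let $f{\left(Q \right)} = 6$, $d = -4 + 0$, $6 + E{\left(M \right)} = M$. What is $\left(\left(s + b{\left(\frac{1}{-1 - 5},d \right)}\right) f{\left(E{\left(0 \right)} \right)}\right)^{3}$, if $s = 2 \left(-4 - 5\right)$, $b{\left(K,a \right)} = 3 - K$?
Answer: $-704969$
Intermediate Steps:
$E{\left(M \right)} = -6 + M$
$d = -4$
$s = -18$ ($s = 2 \left(-9\right) = -18$)
$\left(\left(s + b{\left(\frac{1}{-1 - 5},d \right)}\right) f{\left(E{\left(0 \right)} \right)}\right)^{3} = \left(\left(-18 + \left(3 - \frac{1}{-1 - 5}\right)\right) 6\right)^{3} = \left(\left(-18 + \left(3 - \frac{1}{-6}\right)\right) 6\right)^{3} = \left(\left(-18 + \left(3 - - \frac{1}{6}\right)\right) 6\right)^{3} = \left(\left(-18 + \left(3 + \frac{1}{6}\right)\right) 6\right)^{3} = \left(\left(-18 + \frac{19}{6}\right) 6\right)^{3} = \left(\left(- \frac{89}{6}\right) 6\right)^{3} = \left(-89\right)^{3} = -704969$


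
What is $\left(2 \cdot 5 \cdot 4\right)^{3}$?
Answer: $64000$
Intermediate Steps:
$\left(2 \cdot 5 \cdot 4\right)^{3} = \left(10 \cdot 4\right)^{3} = 40^{3} = 64000$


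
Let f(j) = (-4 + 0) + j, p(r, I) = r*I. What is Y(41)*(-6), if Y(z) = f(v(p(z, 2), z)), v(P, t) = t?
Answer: -222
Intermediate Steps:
p(r, I) = I*r
f(j) = -4 + j
Y(z) = -4 + z
Y(41)*(-6) = (-4 + 41)*(-6) = 37*(-6) = -222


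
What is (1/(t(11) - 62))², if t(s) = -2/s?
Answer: 121/467856 ≈ 0.00025863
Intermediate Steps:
(1/(t(11) - 62))² = (1/(-2/11 - 62))² = (1/(-684/11))² = (-11/684)² = 121/467856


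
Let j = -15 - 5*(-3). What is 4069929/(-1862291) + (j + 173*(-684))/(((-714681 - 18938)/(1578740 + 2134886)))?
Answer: 818363645884364061/1366212061129 ≈ 5.9900e+5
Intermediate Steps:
j = 0 (j = -15 + 15 = 0)
4069929/(-1862291) + (j + 173*(-684))/(((-714681 - 18938)/(1578740 + 2134886))) = 4069929/(-1862291) + (0 + 173*(-684))/(((-714681 - 18938)/(1578740 + 2134886))) = 4069929*(-1/1862291) + (0 - 118332)/((-733619/3713626)) = -4069929/1862291 - 118332/((-733619*1/3713626)) = -4069929/1862291 - 118332/(-733619/3713626) = -4069929/1862291 - 118332*(-3713626/733619) = -4069929/1862291 + 439440791832/733619 = 818363645884364061/1366212061129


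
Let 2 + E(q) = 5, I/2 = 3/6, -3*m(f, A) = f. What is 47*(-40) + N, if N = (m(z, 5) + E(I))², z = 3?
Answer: -1876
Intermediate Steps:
m(f, A) = -f/3
I = 1 (I = 2*(3/6) = 2*(3*(⅙)) = 2*(½) = 1)
E(q) = 3 (E(q) = -2 + 5 = 3)
N = 4 (N = (-⅓*3 + 3)² = (-1 + 3)² = 2² = 4)
47*(-40) + N = 47*(-40) + 4 = -1880 + 4 = -1876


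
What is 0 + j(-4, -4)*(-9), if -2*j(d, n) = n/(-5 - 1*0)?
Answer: 18/5 ≈ 3.6000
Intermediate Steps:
j(d, n) = n/10 (j(d, n) = -n/(2*(-5 - 1*0)) = -n/(2*(-5 + 0)) = -n/(2*(-5)) = -n*(-1)/(2*5) = -(-1)*n/10 = n/10)
0 + j(-4, -4)*(-9) = 0 + ((⅒)*(-4))*(-9) = 0 - ⅖*(-9) = 0 + 18/5 = 18/5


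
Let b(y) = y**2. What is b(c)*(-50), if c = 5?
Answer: -1250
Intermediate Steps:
b(c)*(-50) = 5**2*(-50) = 25*(-50) = -1250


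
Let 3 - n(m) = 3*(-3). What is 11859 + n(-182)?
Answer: 11871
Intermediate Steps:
n(m) = 12 (n(m) = 3 - 3*(-3) = 3 - 1*(-9) = 3 + 9 = 12)
11859 + n(-182) = 11859 + 12 = 11871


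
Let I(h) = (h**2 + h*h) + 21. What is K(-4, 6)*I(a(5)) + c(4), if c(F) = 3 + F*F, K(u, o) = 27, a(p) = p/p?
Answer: 640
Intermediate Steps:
a(p) = 1
c(F) = 3 + F**2
I(h) = 21 + 2*h**2 (I(h) = (h**2 + h**2) + 21 = 2*h**2 + 21 = 21 + 2*h**2)
K(-4, 6)*I(a(5)) + c(4) = 27*(21 + 2*1**2) + (3 + 4**2) = 27*(21 + 2*1) + (3 + 16) = 27*(21 + 2) + 19 = 27*23 + 19 = 621 + 19 = 640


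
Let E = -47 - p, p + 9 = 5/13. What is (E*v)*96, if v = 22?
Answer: -1053888/13 ≈ -81068.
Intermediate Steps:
p = -112/13 (p = -9 + 5/13 = -112/13 ≈ -8.6154)
E = -499/13 (E = -47 - 1*(-112/13) = -47 + 112/13 = -499/13 ≈ -38.385)
(E*v)*96 = -499/13*22*96 = -10978/13*96 = -1053888/13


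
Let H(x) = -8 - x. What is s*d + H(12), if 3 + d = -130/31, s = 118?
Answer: -26934/31 ≈ -868.84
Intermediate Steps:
d = -223/31 (d = -3 - 130/31 = -223/31 ≈ -7.1936)
s*d + H(12) = 118*(-223/31) + (-8 - 1*12) = -26314/31 + (-8 - 12) = -26314/31 - 20 = -26934/31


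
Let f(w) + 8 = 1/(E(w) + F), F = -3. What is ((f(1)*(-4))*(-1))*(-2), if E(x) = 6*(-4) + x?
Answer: 836/13 ≈ 64.308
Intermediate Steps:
E(x) = -24 + x
f(w) = -8 + 1/(-27 + w) (f(w) = -8 + 1/((-24 + w) - 3) = -8 + 1/(-27 + w))
((f(1)*(-4))*(-1))*(-2) = ((((217 - 8*1)/(-27 + 1))*(-4))*(-1))*(-2) = ((((217 - 8)/(-26))*(-4))*(-1))*(-2) = ((-1/26*209*(-4))*(-1))*(-2) = (-209/26*(-4)*(-1))*(-2) = ((418/13)*(-1))*(-2) = -418/13*(-2) = 836/13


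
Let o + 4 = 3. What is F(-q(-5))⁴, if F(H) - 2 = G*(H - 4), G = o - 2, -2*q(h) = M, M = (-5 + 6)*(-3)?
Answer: 1874161/16 ≈ 1.1714e+5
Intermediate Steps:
o = -1 (o = -4 + 3 = -1)
M = -3 (M = 1*(-3) = -3)
q(h) = 3/2 (q(h) = -½*(-3) = 3/2)
G = -3 (G = -1 - 2 = -3)
F(H) = 14 - 3*H (F(H) = 2 - 3*(H - 4) = 2 - 3*(-4 + H) = 2 + (12 - 3*H) = 14 - 3*H)
F(-q(-5))⁴ = (14 - (-3)*3/2)⁴ = (14 - 3*(-3/2))⁴ = (14 + 9/2)⁴ = (37/2)⁴ = 1874161/16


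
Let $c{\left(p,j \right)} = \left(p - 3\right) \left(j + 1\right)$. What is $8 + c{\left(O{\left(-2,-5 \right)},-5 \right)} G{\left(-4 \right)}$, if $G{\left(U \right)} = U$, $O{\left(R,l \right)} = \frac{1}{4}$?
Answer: $-36$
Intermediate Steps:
$O{\left(R,l \right)} = \frac{1}{4}$
$c{\left(p,j \right)} = \left(1 + j\right) \left(-3 + p\right)$ ($c{\left(p,j \right)} = \left(-3 + p\right) \left(1 + j\right) = \left(1 + j\right) \left(-3 + p\right)$)
$8 + c{\left(O{\left(-2,-5 \right)},-5 \right)} G{\left(-4 \right)} = 8 + \left(-3 + \frac{1}{4} - -15 - \frac{5}{4}\right) \left(-4\right) = 8 + \left(-3 + \frac{1}{4} + 15 - \frac{5}{4}\right) \left(-4\right) = 8 + 11 \left(-4\right) = 8 - 44 = -36$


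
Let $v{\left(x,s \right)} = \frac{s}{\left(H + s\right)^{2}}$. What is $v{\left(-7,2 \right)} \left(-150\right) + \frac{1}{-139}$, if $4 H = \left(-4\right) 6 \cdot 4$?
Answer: $- \frac{10546}{16819} \approx -0.62703$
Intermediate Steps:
$H = -24$ ($H = \frac{\left(-4\right) 6 \cdot 4}{4} = \frac{\left(-24\right) 4}{4} = \frac{1}{4} \left(-96\right) = -24$)
$v{\left(x,s \right)} = \frac{s}{\left(-24 + s\right)^{2}}$
$v{\left(-7,2 \right)} \left(-150\right) + \frac{1}{-139} = \frac{2}{\left(-24 + 2\right)^{2}} \left(-150\right) + \frac{1}{-139} = \frac{2}{484} \left(-150\right) - \frac{1}{139} = 2 \cdot \frac{1}{484} \left(-150\right) - \frac{1}{139} = \frac{1}{242} \left(-150\right) - \frac{1}{139} = - \frac{75}{121} - \frac{1}{139} = - \frac{10546}{16819}$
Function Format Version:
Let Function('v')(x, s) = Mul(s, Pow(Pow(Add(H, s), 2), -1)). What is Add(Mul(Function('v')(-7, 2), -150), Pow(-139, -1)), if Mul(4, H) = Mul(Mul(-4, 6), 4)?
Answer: Rational(-10546, 16819) ≈ -0.62703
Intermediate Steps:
H = -24 (H = Mul(Rational(1, 4), Mul(Mul(-4, 6), 4)) = Mul(Rational(1, 4), Mul(-24, 4)) = Mul(Rational(1, 4), -96) = -24)
Function('v')(x, s) = Mul(s, Pow(Add(-24, s), -2)) (Function('v')(x, s) = Mul(s, Pow(Pow(Add(-24, s), 2), -1)) = Mul(s, Pow(Add(-24, s), -2)))
Add(Mul(Function('v')(-7, 2), -150), Pow(-139, -1)) = Add(Mul(Mul(2, Pow(Add(-24, 2), -2)), -150), Pow(-139, -1)) = Add(Mul(Mul(2, Pow(-22, -2)), -150), Rational(-1, 139)) = Add(Mul(Mul(2, Rational(1, 484)), -150), Rational(-1, 139)) = Add(Mul(Rational(1, 242), -150), Rational(-1, 139)) = Add(Rational(-75, 121), Rational(-1, 139)) = Rational(-10546, 16819)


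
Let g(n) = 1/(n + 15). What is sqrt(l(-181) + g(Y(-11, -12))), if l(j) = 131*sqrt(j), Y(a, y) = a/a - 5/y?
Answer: sqrt(2364 + 5083979*I*sqrt(181))/197 ≈ 29.686 + 29.685*I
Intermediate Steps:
Y(a, y) = 1 - 5/y
g(n) = 1/(15 + n)
sqrt(l(-181) + g(Y(-11, -12))) = sqrt(131*sqrt(-181) + 1/(15 + (-5 - 12)/(-12))) = sqrt(131*(I*sqrt(181)) + 1/(15 - 1/12*(-17))) = sqrt(131*I*sqrt(181) + 1/(15 + 17/12)) = sqrt(131*I*sqrt(181) + 1/(197/12)) = sqrt(131*I*sqrt(181) + 12/197) = sqrt(12/197 + 131*I*sqrt(181))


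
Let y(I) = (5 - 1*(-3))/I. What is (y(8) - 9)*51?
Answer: -408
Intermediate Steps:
y(I) = 8/I (y(I) = (5 + 3)/I = 8/I)
(y(8) - 9)*51 = (8/8 - 9)*51 = (8*(1/8) - 9)*51 = (1 - 9)*51 = -8*51 = -408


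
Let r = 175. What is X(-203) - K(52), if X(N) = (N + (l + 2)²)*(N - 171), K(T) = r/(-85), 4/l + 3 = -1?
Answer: 1284351/17 ≈ 75550.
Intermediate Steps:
l = -1 (l = 4/(-3 - 1) = 4/(-4) = 4*(-¼) = -1)
K(T) = -35/17 (K(T) = 175/(-85) = 175*(-1/85) = -35/17)
X(N) = (1 + N)*(-171 + N) (X(N) = (N + (-1 + 2)²)*(N - 171) = (N + 1²)*(-171 + N) = (N + 1)*(-171 + N) = (1 + N)*(-171 + N))
X(-203) - K(52) = (-171 + (-203)² - 170*(-203)) - 1*(-35/17) = (-171 + 41209 + 34510) + 35/17 = 75548 + 35/17 = 1284351/17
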